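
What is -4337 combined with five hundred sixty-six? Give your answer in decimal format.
Convert five hundred sixty-six (English words) → 5×100 + 66 = 566 (decimal)
Compute -4337 + 566 = -3771
-3771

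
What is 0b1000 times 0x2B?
Convert 0b1000 (binary) → 8 (decimal)
Convert 0x2B (hexadecimal) → 2×16 + 11 = 43 (decimal)
Compute 8 × 43 = 344
344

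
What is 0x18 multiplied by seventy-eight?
Convert 0x18 (hexadecimal) → 1×16 + 8 = 24 (decimal)
Convert seventy-eight (English words) → 78 (decimal)
Compute 24 × 78 = 1872
1872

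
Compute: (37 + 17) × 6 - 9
Parentheses first: 37 + 17 = 54
Multiply: 54 × 6 = 324
Subtract: 324 - 9 = 315
315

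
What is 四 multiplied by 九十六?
Convert 四 (Chinese numeral) → 4 (decimal)
Convert 九十六 (Chinese numeral) → 9×10 + 6 = 96 (decimal)
Compute 4 × 96 = 384
384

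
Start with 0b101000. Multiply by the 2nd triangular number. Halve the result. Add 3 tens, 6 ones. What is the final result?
Convert 0b101000 (binary) → 32 + 8 = 40 (decimal)
Start: 40
Convert the 2nd triangular number (triangular index) → 2×3/2 = 3 (decimal)
40 × 3 = 120
120 ÷ 2 = 60
Convert 3 tens, 6 ones (place-value notation) → 3×10 + 6 = 36 (decimal)
60 + 36 = 96
96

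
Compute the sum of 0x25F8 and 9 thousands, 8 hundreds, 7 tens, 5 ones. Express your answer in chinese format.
Convert 0x25F8 (hexadecimal) → 2×4096 + 5×256 + 15×16 + 8 = 9720 (decimal)
Convert 9 thousands, 8 hundreds, 7 tens, 5 ones (place-value notation) → 9×1000 + 8×100 + 7×10 + 5 = 9875 (decimal)
Compute 9720 + 9875 = 19595
Convert 19595 (decimal) → 19595 = 1×10000 + 9×1000 + 5×100 + 9×10 + 5 → 一万九千五百九十五 (Chinese numeral)
一万九千五百九十五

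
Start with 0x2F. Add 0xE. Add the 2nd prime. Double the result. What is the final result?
Convert 0x2F (hexadecimal) → 2×16 + 15 = 47 (decimal)
Start: 47
Convert 0xE (hexadecimal) → 14 (decimal)
47 + 14 = 61
Convert the 2nd prime (prime index) → 3 (decimal)
61 + 3 = 64
64 × 2 = 128
128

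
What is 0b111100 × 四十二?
Convert 0b111100 (binary) → 32 + 16 + 8 + 4 = 60 (decimal)
Convert 四十二 (Chinese numeral) → 4×10 + 2 = 42 (decimal)
Compute 60 × 42 = 2520
2520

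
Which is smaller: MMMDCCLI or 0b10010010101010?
Convert MMMDCCLI (Roman numeral) → 1000 + 1000 + 1000 + 500 + 100 + 100 + 50 + 1 = 3751 (decimal)
Convert 0b10010010101010 (binary) → 8192 + 1024 + 128 + 32 + 8 + 2 = 9386 (decimal)
Compare 3751 vs 9386: smaller = 3751
3751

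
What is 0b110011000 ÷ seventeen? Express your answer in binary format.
Convert 0b110011000 (binary) → 256 + 128 + 16 + 8 = 408 (decimal)
Convert seventeen (English words) → 17 (decimal)
Compute 408 ÷ 17 = 24
Convert 24 (decimal) → 24 = 16 + 8 → 0b11000 (binary)
0b11000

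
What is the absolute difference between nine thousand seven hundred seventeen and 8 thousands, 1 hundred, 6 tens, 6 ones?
Convert nine thousand seven hundred seventeen (English words) → 9×1000 + 7×100 + 17 = 9717 (decimal)
Convert 8 thousands, 1 hundred, 6 tens, 6 ones (place-value notation) → 8×1000 + 1×100 + 6×10 + 6 = 8166 (decimal)
Compute |9717 - 8166| = 1551
1551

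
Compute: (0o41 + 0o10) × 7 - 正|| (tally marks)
Convert 0o41 (octal) → 4×8 + 1 = 33 (decimal)
Convert 0o10 (octal) → 1×8 = 8 (decimal)
Convert 正|| (tally marks) → 5 + 2 = 7 (decimal)
Expression in decimal: (33 + 8) × 7 - 7
Parentheses first: 33 + 8 = 41
Multiply: 41 × 7 = 287
Subtract: 287 - 7 = 280
280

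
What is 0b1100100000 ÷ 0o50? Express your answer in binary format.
Convert 0b1100100000 (binary) → 512 + 256 + 32 = 800 (decimal)
Convert 0o50 (octal) → 5×8 = 40 (decimal)
Compute 800 ÷ 40 = 20
Convert 20 (decimal) → 20 = 16 + 4 → 0b10100 (binary)
0b10100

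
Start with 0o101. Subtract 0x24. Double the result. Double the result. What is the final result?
Convert 0o101 (octal) → 1×64 + 1 = 65 (decimal)
Start: 65
Convert 0x24 (hexadecimal) → 2×16 + 4 = 36 (decimal)
65 - 36 = 29
29 × 2 = 58
58 × 2 = 116
116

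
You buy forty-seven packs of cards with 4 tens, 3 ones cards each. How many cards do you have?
Convert 4 tens, 3 ones (place-value notation) → 4×10 + 3 = 43 (decimal)
Convert forty-seven (English words) → 47 (decimal)
Compute 43 × 47 = 2021
2021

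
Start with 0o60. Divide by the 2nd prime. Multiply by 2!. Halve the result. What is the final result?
Convert 0o60 (octal) → 6×8 = 48 (decimal)
Start: 48
Convert the 2nd prime (prime index) → 3 (decimal)
48 ÷ 3 = 16
Convert 2! (factorial) → 2 (decimal)
16 × 2 = 32
32 ÷ 2 = 16
16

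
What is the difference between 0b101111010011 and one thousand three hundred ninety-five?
Convert 0b101111010011 (binary) → 2048 + 512 + 256 + 128 + 64 + 16 + 2 + 1 = 3027 (decimal)
Convert one thousand three hundred ninety-five (English words) → 1×1000 + 3×100 + 95 = 1395 (decimal)
Difference: |3027 - 1395| = 1632
1632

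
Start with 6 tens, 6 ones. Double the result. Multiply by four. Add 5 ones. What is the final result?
Convert 6 tens, 6 ones (place-value notation) → 6×10 + 6 = 66 (decimal)
Start: 66
66 × 2 = 132
Convert four (English words) → 4 (decimal)
132 × 4 = 528
Convert 5 ones (place-value notation) → 5 (decimal)
528 + 5 = 533
533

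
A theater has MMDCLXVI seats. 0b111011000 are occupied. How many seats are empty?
Convert MMDCLXVI (Roman numeral) → 1000 + 1000 + 500 + 100 + 50 + 10 + 5 + 1 = 2666 (decimal)
Convert 0b111011000 (binary) → 256 + 128 + 64 + 16 + 8 = 472 (decimal)
Compute 2666 - 472 = 2194
2194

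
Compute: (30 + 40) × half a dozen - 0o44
Convert half a dozen (colloquial) → 6 (decimal)
Convert 0o44 (octal) → 4×8 + 4 = 36 (decimal)
Expression in decimal: (30 + 40) × 6 - 36
Parentheses first: 30 + 40 = 70
Multiply: 70 × 6 = 420
Subtract: 420 - 36 = 384
384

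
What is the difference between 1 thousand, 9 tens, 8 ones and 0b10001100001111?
Convert 1 thousand, 9 tens, 8 ones (place-value notation) → 1×1000 + 9×10 + 8 = 1098 (decimal)
Convert 0b10001100001111 (binary) → 8192 + 512 + 256 + 8 + 4 + 2 + 1 = 8975 (decimal)
Difference: |1098 - 8975| = 7877
7877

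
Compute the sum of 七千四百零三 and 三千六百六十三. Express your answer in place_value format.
Convert 七千四百零三 (Chinese numeral) → 7×1000 + 4×100 + 3 = 7403 (decimal)
Convert 三千六百六十三 (Chinese numeral) → 3×1000 + 6×100 + 6×10 + 3 = 3663 (decimal)
Compute 7403 + 3663 = 11066
Convert 11066 (decimal) → 11066 = 11×1000 + 6×10 + 6 → 11 thousands, 6 tens, 6 ones (place-value notation)
11 thousands, 6 tens, 6 ones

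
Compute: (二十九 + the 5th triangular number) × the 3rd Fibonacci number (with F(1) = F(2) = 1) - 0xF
Convert 二十九 (Chinese numeral) → 2×10 + 9 = 29 (decimal)
Convert the 5th triangular number (triangular index) → 5×6/2 = 15 (decimal)
Convert the 3rd Fibonacci number (with F(1) = F(2) = 1) (Fibonacci index) → 1, 1, 2 → 2 (decimal)
Convert 0xF (hexadecimal) → 15 (decimal)
Expression in decimal: (29 + 15) × 2 - 15
Parentheses first: 29 + 15 = 44
Multiply: 44 × 2 = 88
Subtract: 88 - 15 = 73
73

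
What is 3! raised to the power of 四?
Convert 3! (factorial) → 6 (decimal)
Convert 四 (Chinese numeral) → 4 (decimal)
Compute 6 ^ 4 = 1296
1296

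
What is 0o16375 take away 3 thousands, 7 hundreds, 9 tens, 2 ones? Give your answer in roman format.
Convert 0o16375 (octal) → 1×4096 + 6×512 + 3×64 + 7×8 + 5 = 7421 (decimal)
Convert 3 thousands, 7 hundreds, 9 tens, 2 ones (place-value notation) → 3×1000 + 7×100 + 9×10 + 2 = 3792 (decimal)
Compute 7421 - 3792 = 3629
Convert 3629 (decimal) → 3629 = 1000 + 1000 + 1000 + 500 + 100 + 10 + 10 + 9 → MMMDCXXIX (Roman numeral)
MMMDCXXIX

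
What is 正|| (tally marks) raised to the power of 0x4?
Convert 正|| (tally marks) → 5 + 2 = 7 (decimal)
Convert 0x4 (hexadecimal) → 4 (decimal)
Compute 7 ^ 4 = 2401
2401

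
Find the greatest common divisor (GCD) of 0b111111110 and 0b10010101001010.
Convert 0b111111110 (binary) → 256 + 128 + 64 + 32 + 16 + 8 + 4 + 2 = 510 (decimal)
Convert 0b10010101001010 (binary) → 8192 + 1024 + 256 + 64 + 8 + 2 = 9546 (decimal)
Compute gcd(510, 9546) = 6
6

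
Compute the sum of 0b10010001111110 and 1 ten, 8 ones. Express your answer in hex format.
Convert 0b10010001111110 (binary) → 8192 + 1024 + 64 + 32 + 16 + 8 + 4 + 2 = 9342 (decimal)
Convert 1 ten, 8 ones (place-value notation) → 1×10 + 8 = 18 (decimal)
Compute 9342 + 18 = 9360
Convert 9360 (decimal) → 9360 = 2×4096 + 4×256 + 9×16 → 0x2490 (hexadecimal)
0x2490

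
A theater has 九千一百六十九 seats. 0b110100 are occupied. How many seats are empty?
Convert 九千一百六十九 (Chinese numeral) → 9×1000 + 1×100 + 6×10 + 9 = 9169 (decimal)
Convert 0b110100 (binary) → 32 + 16 + 4 = 52 (decimal)
Compute 9169 - 52 = 9117
9117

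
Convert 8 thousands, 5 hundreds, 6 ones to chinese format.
Convert 8 thousands, 5 hundreds, 6 ones (place-value notation) → 8×1000 + 5×100 + 6 = 8506 (decimal)
Convert 8506 (decimal) → 8506 = 8×1000 + 5×100 + 6 → 八千五百零六 (Chinese numeral)
八千五百零六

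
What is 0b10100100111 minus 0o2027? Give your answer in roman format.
Convert 0b10100100111 (binary) → 1024 + 256 + 32 + 4 + 2 + 1 = 1319 (decimal)
Convert 0o2027 (octal) → 2×512 + 2×8 + 7 = 1047 (decimal)
Compute 1319 - 1047 = 272
Convert 272 (decimal) → 272 = 100 + 100 + 50 + 10 + 10 + 1 + 1 → CCLXXII (Roman numeral)
CCLXXII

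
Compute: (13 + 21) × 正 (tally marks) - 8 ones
Convert 正 (tally marks) → 5 (decimal)
Convert 8 ones (place-value notation) → 8 (decimal)
Expression in decimal: (13 + 21) × 5 - 8
Parentheses first: 13 + 21 = 34
Multiply: 34 × 5 = 170
Subtract: 170 - 8 = 162
162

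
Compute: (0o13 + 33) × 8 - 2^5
Convert 0o13 (octal) → 1×8 + 3 = 11 (decimal)
Convert 2^5 (power) → 32 (decimal)
Expression in decimal: (11 + 33) × 8 - 32
Parentheses first: 11 + 33 = 44
Multiply: 44 × 8 = 352
Subtract: 352 - 32 = 320
320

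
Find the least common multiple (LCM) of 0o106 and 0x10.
Convert 0o106 (octal) → 1×64 + 6 = 70 (decimal)
Convert 0x10 (hexadecimal) → 1×16 = 16 (decimal)
Compute lcm(70, 16) = 560
560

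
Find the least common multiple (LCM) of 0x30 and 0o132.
Convert 0x30 (hexadecimal) → 3×16 = 48 (decimal)
Convert 0o132 (octal) → 1×64 + 3×8 + 2 = 90 (decimal)
Compute lcm(48, 90) = 720
720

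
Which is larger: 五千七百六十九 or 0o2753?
Convert 五千七百六十九 (Chinese numeral) → 5×1000 + 7×100 + 6×10 + 9 = 5769 (decimal)
Convert 0o2753 (octal) → 2×512 + 7×64 + 5×8 + 3 = 1515 (decimal)
Compare 5769 vs 1515: larger = 5769
5769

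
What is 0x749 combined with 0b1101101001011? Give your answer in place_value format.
Convert 0x749 (hexadecimal) → 7×256 + 4×16 + 9 = 1865 (decimal)
Convert 0b1101101001011 (binary) → 4096 + 2048 + 512 + 256 + 64 + 8 + 2 + 1 = 6987 (decimal)
Compute 1865 + 6987 = 8852
Convert 8852 (decimal) → 8852 = 8×1000 + 8×100 + 5×10 + 2 → 8 thousands, 8 hundreds, 5 tens, 2 ones (place-value notation)
8 thousands, 8 hundreds, 5 tens, 2 ones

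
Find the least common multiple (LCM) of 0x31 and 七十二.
Convert 0x31 (hexadecimal) → 3×16 + 1 = 49 (decimal)
Convert 七十二 (Chinese numeral) → 7×10 + 2 = 72 (decimal)
Compute lcm(49, 72) = 3528
3528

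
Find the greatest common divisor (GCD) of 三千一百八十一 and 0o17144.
Convert 三千一百八十一 (Chinese numeral) → 3×1000 + 1×100 + 8×10 + 1 = 3181 (decimal)
Convert 0o17144 (octal) → 1×4096 + 7×512 + 1×64 + 4×8 + 4 = 7780 (decimal)
Compute gcd(3181, 7780) = 1
1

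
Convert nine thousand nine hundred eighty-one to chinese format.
Convert nine thousand nine hundred eighty-one (English words) → 9×1000 + 9×100 + 81 = 9981 (decimal)
Convert 9981 (decimal) → 9981 = 9×1000 + 9×100 + 8×10 + 1 → 九千九百八十一 (Chinese numeral)
九千九百八十一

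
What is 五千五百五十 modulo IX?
Convert 五千五百五十 (Chinese numeral) → 5×1000 + 5×100 + 5×10 = 5550 (decimal)
Convert IX (Roman numeral) → 9 (decimal)
Compute 5550 mod 9 = 6
6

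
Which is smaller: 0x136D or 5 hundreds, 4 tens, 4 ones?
Convert 0x136D (hexadecimal) → 1×4096 + 3×256 + 6×16 + 13 = 4973 (decimal)
Convert 5 hundreds, 4 tens, 4 ones (place-value notation) → 5×100 + 4×10 + 4 = 544 (decimal)
Compare 4973 vs 544: smaller = 544
544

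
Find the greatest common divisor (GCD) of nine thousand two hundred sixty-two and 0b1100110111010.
Convert nine thousand two hundred sixty-two (English words) → 9×1000 + 2×100 + 62 = 9262 (decimal)
Convert 0b1100110111010 (binary) → 4096 + 2048 + 256 + 128 + 32 + 16 + 8 + 2 = 6586 (decimal)
Compute gcd(9262, 6586) = 2
2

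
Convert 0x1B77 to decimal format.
Convert 0x1B77 (hexadecimal) → 1×4096 + 11×256 + 7×16 + 7 = 7031 (decimal)
7031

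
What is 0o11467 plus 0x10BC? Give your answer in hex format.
Convert 0o11467 (octal) → 1×4096 + 1×512 + 4×64 + 6×8 + 7 = 4919 (decimal)
Convert 0x10BC (hexadecimal) → 1×4096 + 11×16 + 12 = 4284 (decimal)
Compute 4919 + 4284 = 9203
Convert 9203 (decimal) → 9203 = 2×4096 + 3×256 + 15×16 + 3 → 0x23F3 (hexadecimal)
0x23F3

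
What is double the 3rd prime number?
The 3rd prime number = 5
Compute 5 × 2 = 10
10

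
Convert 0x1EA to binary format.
Convert 0x1EA (hexadecimal) → 1×256 + 14×16 + 10 = 490 (decimal)
Convert 490 (decimal) → 490 = 256 + 128 + 64 + 32 + 8 + 2 → 0b111101010 (binary)
0b111101010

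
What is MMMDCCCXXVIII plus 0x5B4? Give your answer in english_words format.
Convert MMMDCCCXXVIII (Roman numeral) → 1000 + 1000 + 1000 + 500 + 100 + 100 + 100 + 10 + 10 + 5 + 1 + 1 + 1 = 3828 (decimal)
Convert 0x5B4 (hexadecimal) → 5×256 + 11×16 + 4 = 1460 (decimal)
Compute 3828 + 1460 = 5288
Convert 5288 (decimal) → 5288 = 5×1000 + 2×100 + 88 → five thousand two hundred eighty-eight (English words)
five thousand two hundred eighty-eight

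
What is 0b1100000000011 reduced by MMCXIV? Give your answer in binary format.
Convert 0b1100000000011 (binary) → 4096 + 2048 + 2 + 1 = 6147 (decimal)
Convert MMCXIV (Roman numeral) → 1000 + 1000 + 100 + 10 + 4 = 2114 (decimal)
Compute 6147 - 2114 = 4033
Convert 4033 (decimal) → 4033 = 2048 + 1024 + 512 + 256 + 128 + 64 + 1 → 0b111111000001 (binary)
0b111111000001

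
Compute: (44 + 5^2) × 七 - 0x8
Convert 5^2 (power) → 25 (decimal)
Convert 七 (Chinese numeral) → 7 (decimal)
Convert 0x8 (hexadecimal) → 8 (decimal)
Expression in decimal: (44 + 25) × 7 - 8
Parentheses first: 44 + 25 = 69
Multiply: 69 × 7 = 483
Subtract: 483 - 8 = 475
475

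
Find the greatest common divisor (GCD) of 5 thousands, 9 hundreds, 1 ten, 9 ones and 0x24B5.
Convert 5 thousands, 9 hundreds, 1 ten, 9 ones (place-value notation) → 5×1000 + 9×100 + 1×10 + 9 = 5919 (decimal)
Convert 0x24B5 (hexadecimal) → 2×4096 + 4×256 + 11×16 + 5 = 9397 (decimal)
Compute gcd(5919, 9397) = 1
1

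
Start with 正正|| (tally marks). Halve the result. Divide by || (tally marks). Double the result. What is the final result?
Convert 正正|| (tally marks) → 5 + 5 + 2 = 12 (decimal)
Start: 12
12 ÷ 2 = 6
Convert || (tally marks) → 2 (decimal)
6 ÷ 2 = 3
3 × 2 = 6
6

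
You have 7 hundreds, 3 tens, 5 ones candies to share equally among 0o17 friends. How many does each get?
Convert 7 hundreds, 3 tens, 5 ones (place-value notation) → 7×100 + 3×10 + 5 = 735 (decimal)
Convert 0o17 (octal) → 1×8 + 7 = 15 (decimal)
Compute 735 ÷ 15 = 49
49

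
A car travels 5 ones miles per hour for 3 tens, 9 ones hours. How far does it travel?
Convert 5 ones (place-value notation) → 5 (decimal)
Convert 3 tens, 9 ones (place-value notation) → 3×10 + 9 = 39 (decimal)
Compute 5 × 39 = 195
195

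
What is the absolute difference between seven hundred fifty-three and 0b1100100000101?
Convert seven hundred fifty-three (English words) → 7×100 + 53 = 753 (decimal)
Convert 0b1100100000101 (binary) → 4096 + 2048 + 256 + 4 + 1 = 6405 (decimal)
Compute |753 - 6405| = 5652
5652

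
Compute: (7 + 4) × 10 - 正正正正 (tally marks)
Convert 正正正正 (tally marks) → 5 + 5 + 5 + 5 = 20 (decimal)
Expression in decimal: (7 + 4) × 10 - 20
Parentheses first: 7 + 4 = 11
Multiply: 11 × 10 = 110
Subtract: 110 - 20 = 90
90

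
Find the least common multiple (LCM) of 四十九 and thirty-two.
Convert 四十九 (Chinese numeral) → 4×10 + 9 = 49 (decimal)
Convert thirty-two (English words) → 32 (decimal)
Compute lcm(49, 32) = 1568
1568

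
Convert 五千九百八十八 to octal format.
Convert 五千九百八十八 (Chinese numeral) → 5×1000 + 9×100 + 8×10 + 8 = 5988 (decimal)
Convert 5988 (decimal) → 5988 = 1×4096 + 3×512 + 5×64 + 4×8 + 4 → 0o13544 (octal)
0o13544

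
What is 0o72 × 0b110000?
Convert 0o72 (octal) → 7×8 + 2 = 58 (decimal)
Convert 0b110000 (binary) → 32 + 16 = 48 (decimal)
Compute 58 × 48 = 2784
2784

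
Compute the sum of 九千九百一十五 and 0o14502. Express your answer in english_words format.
Convert 九千九百一十五 (Chinese numeral) → 9×1000 + 9×100 + 1×10 + 5 = 9915 (decimal)
Convert 0o14502 (octal) → 1×4096 + 4×512 + 5×64 + 2 = 6466 (decimal)
Compute 9915 + 6466 = 16381
Convert 16381 (decimal) → 16381 = 16×1000 + 3×100 + 81 → sixteen thousand three hundred eighty-one (English words)
sixteen thousand three hundred eighty-one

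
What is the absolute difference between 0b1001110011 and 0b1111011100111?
Convert 0b1001110011 (binary) → 512 + 64 + 32 + 16 + 2 + 1 = 627 (decimal)
Convert 0b1111011100111 (binary) → 4096 + 2048 + 1024 + 512 + 128 + 64 + 32 + 4 + 2 + 1 = 7911 (decimal)
Compute |627 - 7911| = 7284
7284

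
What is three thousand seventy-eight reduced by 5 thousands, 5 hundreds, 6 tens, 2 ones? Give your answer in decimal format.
Convert three thousand seventy-eight (English words) → 3×1000 + 78 = 3078 (decimal)
Convert 5 thousands, 5 hundreds, 6 tens, 2 ones (place-value notation) → 5×1000 + 5×100 + 6×10 + 2 = 5562 (decimal)
Compute 3078 - 5562 = -2484
-2484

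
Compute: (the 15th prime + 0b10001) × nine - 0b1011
Convert the 15th prime (prime index) → 47 (decimal)
Convert 0b10001 (binary) → 16 + 1 = 17 (decimal)
Convert nine (English words) → 9 (decimal)
Convert 0b1011 (binary) → 8 + 2 + 1 = 11 (decimal)
Expression in decimal: (47 + 17) × 9 - 11
Parentheses first: 47 + 17 = 64
Multiply: 64 × 9 = 576
Subtract: 576 - 11 = 565
565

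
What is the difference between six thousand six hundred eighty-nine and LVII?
Convert six thousand six hundred eighty-nine (English words) → 6×1000 + 6×100 + 89 = 6689 (decimal)
Convert LVII (Roman numeral) → 50 + 5 + 1 + 1 = 57 (decimal)
Difference: |6689 - 57| = 6632
6632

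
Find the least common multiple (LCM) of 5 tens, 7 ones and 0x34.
Convert 5 tens, 7 ones (place-value notation) → 5×10 + 7 = 57 (decimal)
Convert 0x34 (hexadecimal) → 3×16 + 4 = 52 (decimal)
Compute lcm(57, 52) = 2964
2964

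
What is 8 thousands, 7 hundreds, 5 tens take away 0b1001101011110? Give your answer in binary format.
Convert 8 thousands, 7 hundreds, 5 tens (place-value notation) → 8×1000 + 7×100 + 5×10 = 8750 (decimal)
Convert 0b1001101011110 (binary) → 4096 + 512 + 256 + 64 + 16 + 8 + 4 + 2 = 4958 (decimal)
Compute 8750 - 4958 = 3792
Convert 3792 (decimal) → 3792 = 2048 + 1024 + 512 + 128 + 64 + 16 → 0b111011010000 (binary)
0b111011010000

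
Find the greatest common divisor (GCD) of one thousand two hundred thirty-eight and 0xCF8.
Convert one thousand two hundred thirty-eight (English words) → 1×1000 + 2×100 + 38 = 1238 (decimal)
Convert 0xCF8 (hexadecimal) → 12×256 + 15×16 + 8 = 3320 (decimal)
Compute gcd(1238, 3320) = 2
2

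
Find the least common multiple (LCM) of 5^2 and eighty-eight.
Convert 5^2 (power) → 25 (decimal)
Convert eighty-eight (English words) → 88 (decimal)
Compute lcm(25, 88) = 2200
2200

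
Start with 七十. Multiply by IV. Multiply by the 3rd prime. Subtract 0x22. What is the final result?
Convert 七十 (Chinese numeral) → 7×10 = 70 (decimal)
Start: 70
Convert IV (Roman numeral) → 4 (decimal)
70 × 4 = 280
Convert the 3rd prime (prime index) → 5 (decimal)
280 × 5 = 1400
Convert 0x22 (hexadecimal) → 2×16 + 2 = 34 (decimal)
1400 - 34 = 1366
1366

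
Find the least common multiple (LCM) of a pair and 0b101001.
Convert a pair (colloquial) → 2 (decimal)
Convert 0b101001 (binary) → 32 + 8 + 1 = 41 (decimal)
Compute lcm(2, 41) = 82
82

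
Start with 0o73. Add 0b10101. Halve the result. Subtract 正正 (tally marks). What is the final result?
Convert 0o73 (octal) → 7×8 + 3 = 59 (decimal)
Start: 59
Convert 0b10101 (binary) → 16 + 4 + 1 = 21 (decimal)
59 + 21 = 80
80 ÷ 2 = 40
Convert 正正 (tally marks) → 5 + 5 = 10 (decimal)
40 - 10 = 30
30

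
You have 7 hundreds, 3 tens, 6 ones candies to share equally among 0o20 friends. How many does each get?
Convert 7 hundreds, 3 tens, 6 ones (place-value notation) → 7×100 + 3×10 + 6 = 736 (decimal)
Convert 0o20 (octal) → 2×8 = 16 (decimal)
Compute 736 ÷ 16 = 46
46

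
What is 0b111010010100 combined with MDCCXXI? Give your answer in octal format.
Convert 0b111010010100 (binary) → 2048 + 1024 + 512 + 128 + 16 + 4 = 3732 (decimal)
Convert MDCCXXI (Roman numeral) → 1000 + 500 + 100 + 100 + 10 + 10 + 1 = 1721 (decimal)
Compute 3732 + 1721 = 5453
Convert 5453 (decimal) → 5453 = 1×4096 + 2×512 + 5×64 + 1×8 + 5 → 0o12515 (octal)
0o12515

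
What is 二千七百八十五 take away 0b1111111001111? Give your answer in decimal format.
Convert 二千七百八十五 (Chinese numeral) → 2×1000 + 7×100 + 8×10 + 5 = 2785 (decimal)
Convert 0b1111111001111 (binary) → 4096 + 2048 + 1024 + 512 + 256 + 128 + 64 + 8 + 4 + 2 + 1 = 8143 (decimal)
Compute 2785 - 8143 = -5358
-5358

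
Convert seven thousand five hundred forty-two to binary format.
Convert seven thousand five hundred forty-two (English words) → 7×1000 + 5×100 + 42 = 7542 (decimal)
Convert 7542 (decimal) → 7542 = 4096 + 2048 + 1024 + 256 + 64 + 32 + 16 + 4 + 2 → 0b1110101110110 (binary)
0b1110101110110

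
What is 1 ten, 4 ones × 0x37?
Convert 1 ten, 4 ones (place-value notation) → 1×10 + 4 = 14 (decimal)
Convert 0x37 (hexadecimal) → 3×16 + 7 = 55 (decimal)
Compute 14 × 55 = 770
770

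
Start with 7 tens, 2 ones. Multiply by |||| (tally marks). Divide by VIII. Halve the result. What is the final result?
Convert 7 tens, 2 ones (place-value notation) → 7×10 + 2 = 72 (decimal)
Start: 72
Convert |||| (tally marks) → 4 (decimal)
72 × 4 = 288
Convert VIII (Roman numeral) → 5 + 1 + 1 + 1 = 8 (decimal)
288 ÷ 8 = 36
36 ÷ 2 = 18
18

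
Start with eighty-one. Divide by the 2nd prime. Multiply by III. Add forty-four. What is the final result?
Convert eighty-one (English words) → 81 (decimal)
Start: 81
Convert the 2nd prime (prime index) → 3 (decimal)
81 ÷ 3 = 27
Convert III (Roman numeral) → 1 + 1 + 1 = 3 (decimal)
27 × 3 = 81
Convert forty-four (English words) → 44 (decimal)
81 + 44 = 125
125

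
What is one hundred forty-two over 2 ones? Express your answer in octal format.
Convert one hundred forty-two (English words) → 1×100 + 42 = 142 (decimal)
Convert 2 ones (place-value notation) → 2 (decimal)
Compute 142 ÷ 2 = 71
Convert 71 (decimal) → 71 = 1×64 + 7 → 0o107 (octal)
0o107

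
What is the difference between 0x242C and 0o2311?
Convert 0x242C (hexadecimal) → 2×4096 + 4×256 + 2×16 + 12 = 9260 (decimal)
Convert 0o2311 (octal) → 2×512 + 3×64 + 1×8 + 1 = 1225 (decimal)
Difference: |9260 - 1225| = 8035
8035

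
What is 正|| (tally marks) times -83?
Convert 正|| (tally marks) → 5 + 2 = 7 (decimal)
Compute 7 × -83 = -581
-581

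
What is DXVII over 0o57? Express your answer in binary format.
Convert DXVII (Roman numeral) → 500 + 10 + 5 + 1 + 1 = 517 (decimal)
Convert 0o57 (octal) → 5×8 + 7 = 47 (decimal)
Compute 517 ÷ 47 = 11
Convert 11 (decimal) → 11 = 8 + 2 + 1 → 0b1011 (binary)
0b1011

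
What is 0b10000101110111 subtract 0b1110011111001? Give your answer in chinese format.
Convert 0b10000101110111 (binary) → 8192 + 256 + 64 + 32 + 16 + 4 + 2 + 1 = 8567 (decimal)
Convert 0b1110011111001 (binary) → 4096 + 2048 + 1024 + 128 + 64 + 32 + 16 + 8 + 1 = 7417 (decimal)
Compute 8567 - 7417 = 1150
Convert 1150 (decimal) → 1150 = 1×1000 + 1×100 + 5×10 → 一千一百五十 (Chinese numeral)
一千一百五十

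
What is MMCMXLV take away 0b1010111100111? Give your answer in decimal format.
Convert MMCMXLV (Roman numeral) → 1000 + 1000 + 900 + 40 + 5 = 2945 (decimal)
Convert 0b1010111100111 (binary) → 4096 + 1024 + 256 + 128 + 64 + 32 + 4 + 2 + 1 = 5607 (decimal)
Compute 2945 - 5607 = -2662
-2662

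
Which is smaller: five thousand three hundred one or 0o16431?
Convert five thousand three hundred one (English words) → 5×1000 + 3×100 + 1 = 5301 (decimal)
Convert 0o16431 (octal) → 1×4096 + 6×512 + 4×64 + 3×8 + 1 = 7449 (decimal)
Compare 5301 vs 7449: smaller = 5301
5301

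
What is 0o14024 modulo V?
Convert 0o14024 (octal) → 1×4096 + 4×512 + 2×8 + 4 = 6164 (decimal)
Convert V (Roman numeral) → 5 (decimal)
Compute 6164 mod 5 = 4
4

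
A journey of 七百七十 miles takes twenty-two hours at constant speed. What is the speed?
Convert 七百七十 (Chinese numeral) → 7×100 + 7×10 = 770 (decimal)
Convert twenty-two (English words) → 22 (decimal)
Compute 770 ÷ 22 = 35
35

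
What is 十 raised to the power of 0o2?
Convert 十 (Chinese numeral) → 1×10 = 10 (decimal)
Convert 0o2 (octal) → 2 (decimal)
Compute 10 ^ 2 = 100
100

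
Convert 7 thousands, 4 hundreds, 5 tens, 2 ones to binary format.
Convert 7 thousands, 4 hundreds, 5 tens, 2 ones (place-value notation) → 7×1000 + 4×100 + 5×10 + 2 = 7452 (decimal)
Convert 7452 (decimal) → 7452 = 4096 + 2048 + 1024 + 256 + 16 + 8 + 4 → 0b1110100011100 (binary)
0b1110100011100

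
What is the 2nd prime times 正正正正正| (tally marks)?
Convert the 2nd prime (prime index) → 3 (decimal)
Convert 正正正正正| (tally marks) → 5 + 5 + 5 + 5 + 5 + 1 = 26 (decimal)
Compute 3 × 26 = 78
78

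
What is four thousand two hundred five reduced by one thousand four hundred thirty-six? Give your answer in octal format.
Convert four thousand two hundred five (English words) → 4×1000 + 2×100 + 5 = 4205 (decimal)
Convert one thousand four hundred thirty-six (English words) → 1×1000 + 4×100 + 36 = 1436 (decimal)
Compute 4205 - 1436 = 2769
Convert 2769 (decimal) → 2769 = 5×512 + 3×64 + 2×8 + 1 → 0o5321 (octal)
0o5321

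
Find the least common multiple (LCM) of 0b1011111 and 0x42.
Convert 0b1011111 (binary) → 64 + 16 + 8 + 4 + 2 + 1 = 95 (decimal)
Convert 0x42 (hexadecimal) → 4×16 + 2 = 66 (decimal)
Compute lcm(95, 66) = 6270
6270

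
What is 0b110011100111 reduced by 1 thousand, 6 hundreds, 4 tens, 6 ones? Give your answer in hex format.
Convert 0b110011100111 (binary) → 2048 + 1024 + 128 + 64 + 32 + 4 + 2 + 1 = 3303 (decimal)
Convert 1 thousand, 6 hundreds, 4 tens, 6 ones (place-value notation) → 1×1000 + 6×100 + 4×10 + 6 = 1646 (decimal)
Compute 3303 - 1646 = 1657
Convert 1657 (decimal) → 1657 = 6×256 + 7×16 + 9 → 0x679 (hexadecimal)
0x679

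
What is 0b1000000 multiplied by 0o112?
Convert 0b1000000 (binary) → 64 (decimal)
Convert 0o112 (octal) → 1×64 + 1×8 + 2 = 74 (decimal)
Compute 64 × 74 = 4736
4736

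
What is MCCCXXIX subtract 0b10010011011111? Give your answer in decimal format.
Convert MCCCXXIX (Roman numeral) → 1000 + 100 + 100 + 100 + 10 + 10 + 9 = 1329 (decimal)
Convert 0b10010011011111 (binary) → 8192 + 1024 + 128 + 64 + 16 + 8 + 4 + 2 + 1 = 9439 (decimal)
Compute 1329 - 9439 = -8110
-8110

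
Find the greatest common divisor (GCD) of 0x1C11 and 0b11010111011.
Convert 0x1C11 (hexadecimal) → 1×4096 + 12×256 + 1×16 + 1 = 7185 (decimal)
Convert 0b11010111011 (binary) → 1024 + 512 + 128 + 32 + 16 + 8 + 2 + 1 = 1723 (decimal)
Compute gcd(7185, 1723) = 1
1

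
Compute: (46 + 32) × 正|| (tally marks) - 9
Convert 正|| (tally marks) → 5 + 2 = 7 (decimal)
Expression in decimal: (46 + 32) × 7 - 9
Parentheses first: 46 + 32 = 78
Multiply: 78 × 7 = 546
Subtract: 546 - 9 = 537
537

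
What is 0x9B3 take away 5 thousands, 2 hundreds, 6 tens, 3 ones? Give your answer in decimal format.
Convert 0x9B3 (hexadecimal) → 9×256 + 11×16 + 3 = 2483 (decimal)
Convert 5 thousands, 2 hundreds, 6 tens, 3 ones (place-value notation) → 5×1000 + 2×100 + 6×10 + 3 = 5263 (decimal)
Compute 2483 - 5263 = -2780
-2780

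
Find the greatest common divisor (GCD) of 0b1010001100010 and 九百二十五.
Convert 0b1010001100010 (binary) → 4096 + 1024 + 64 + 32 + 2 = 5218 (decimal)
Convert 九百二十五 (Chinese numeral) → 9×100 + 2×10 + 5 = 925 (decimal)
Compute gcd(5218, 925) = 1
1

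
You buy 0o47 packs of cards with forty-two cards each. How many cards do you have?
Convert forty-two (English words) → 42 (decimal)
Convert 0o47 (octal) → 4×8 + 7 = 39 (decimal)
Compute 42 × 39 = 1638
1638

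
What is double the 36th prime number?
The 36th prime number = 151
Compute 151 × 2 = 302
302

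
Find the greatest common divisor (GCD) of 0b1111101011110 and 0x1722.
Convert 0b1111101011110 (binary) → 4096 + 2048 + 1024 + 512 + 256 + 64 + 16 + 8 + 4 + 2 = 8030 (decimal)
Convert 0x1722 (hexadecimal) → 1×4096 + 7×256 + 2×16 + 2 = 5922 (decimal)
Compute gcd(8030, 5922) = 2
2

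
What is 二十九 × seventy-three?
Convert 二十九 (Chinese numeral) → 2×10 + 9 = 29 (decimal)
Convert seventy-three (English words) → 73 (decimal)
Compute 29 × 73 = 2117
2117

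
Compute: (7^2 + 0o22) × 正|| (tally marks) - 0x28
Convert 7^2 (power) → 49 (decimal)
Convert 0o22 (octal) → 2×8 + 2 = 18 (decimal)
Convert 正|| (tally marks) → 5 + 2 = 7 (decimal)
Convert 0x28 (hexadecimal) → 2×16 + 8 = 40 (decimal)
Expression in decimal: (49 + 18) × 7 - 40
Parentheses first: 49 + 18 = 67
Multiply: 67 × 7 = 469
Subtract: 469 - 40 = 429
429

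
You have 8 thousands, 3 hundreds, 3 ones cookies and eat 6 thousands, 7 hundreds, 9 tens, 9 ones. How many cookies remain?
Convert 8 thousands, 3 hundreds, 3 ones (place-value notation) → 8×1000 + 3×100 + 3 = 8303 (decimal)
Convert 6 thousands, 7 hundreds, 9 tens, 9 ones (place-value notation) → 6×1000 + 7×100 + 9×10 + 9 = 6799 (decimal)
Compute 8303 - 6799 = 1504
1504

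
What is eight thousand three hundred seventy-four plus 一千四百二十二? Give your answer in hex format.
Convert eight thousand three hundred seventy-four (English words) → 8×1000 + 3×100 + 74 = 8374 (decimal)
Convert 一千四百二十二 (Chinese numeral) → 1×1000 + 4×100 + 2×10 + 2 = 1422 (decimal)
Compute 8374 + 1422 = 9796
Convert 9796 (decimal) → 9796 = 2×4096 + 6×256 + 4×16 + 4 → 0x2644 (hexadecimal)
0x2644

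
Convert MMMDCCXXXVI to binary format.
Convert MMMDCCXXXVI (Roman numeral) → 1000 + 1000 + 1000 + 500 + 100 + 100 + 10 + 10 + 10 + 5 + 1 = 3736 (decimal)
Convert 3736 (decimal) → 3736 = 2048 + 1024 + 512 + 128 + 16 + 8 → 0b111010011000 (binary)
0b111010011000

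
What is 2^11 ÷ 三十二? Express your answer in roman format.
Convert 2^11 (power) → 2048 (decimal)
Convert 三十二 (Chinese numeral) → 3×10 + 2 = 32 (decimal)
Compute 2048 ÷ 32 = 64
Convert 64 (decimal) → 64 = 50 + 10 + 4 → LXIV (Roman numeral)
LXIV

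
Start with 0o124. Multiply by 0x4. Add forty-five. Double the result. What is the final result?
Convert 0o124 (octal) → 1×64 + 2×8 + 4 = 84 (decimal)
Start: 84
Convert 0x4 (hexadecimal) → 4 (decimal)
84 × 4 = 336
Convert forty-five (English words) → 45 (decimal)
336 + 45 = 381
381 × 2 = 762
762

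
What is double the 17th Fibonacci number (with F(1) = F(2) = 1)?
The 17th Fibonacci number (with F(1) = F(2) = 1) = 1597
Compute 1597 × 2 = 3194
3194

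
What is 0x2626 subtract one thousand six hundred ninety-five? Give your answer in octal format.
Convert 0x2626 (hexadecimal) → 2×4096 + 6×256 + 2×16 + 6 = 9766 (decimal)
Convert one thousand six hundred ninety-five (English words) → 1×1000 + 6×100 + 95 = 1695 (decimal)
Compute 9766 - 1695 = 8071
Convert 8071 (decimal) → 8071 = 1×4096 + 7×512 + 6×64 + 7 → 0o17607 (octal)
0o17607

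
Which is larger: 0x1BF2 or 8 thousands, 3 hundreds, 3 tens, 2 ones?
Convert 0x1BF2 (hexadecimal) → 1×4096 + 11×256 + 15×16 + 2 = 7154 (decimal)
Convert 8 thousands, 3 hundreds, 3 tens, 2 ones (place-value notation) → 8×1000 + 3×100 + 3×10 + 2 = 8332 (decimal)
Compare 7154 vs 8332: larger = 8332
8332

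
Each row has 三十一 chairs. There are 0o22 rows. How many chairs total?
Convert 三十一 (Chinese numeral) → 3×10 + 1 = 31 (decimal)
Convert 0o22 (octal) → 2×8 + 2 = 18 (decimal)
Compute 31 × 18 = 558
558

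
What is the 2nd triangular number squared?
The 2nd triangular number = 2×3/2 = 3
Compute 3² = 3 × 3 = 9
9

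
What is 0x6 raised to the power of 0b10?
Convert 0x6 (hexadecimal) → 6 (decimal)
Convert 0b10 (binary) → 2 (decimal)
Compute 6 ^ 2 = 36
36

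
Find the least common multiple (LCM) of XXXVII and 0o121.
Convert XXXVII (Roman numeral) → 10 + 10 + 10 + 5 + 1 + 1 = 37 (decimal)
Convert 0o121 (octal) → 1×64 + 2×8 + 1 = 81 (decimal)
Compute lcm(37, 81) = 2997
2997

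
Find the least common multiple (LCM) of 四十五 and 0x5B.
Convert 四十五 (Chinese numeral) → 4×10 + 5 = 45 (decimal)
Convert 0x5B (hexadecimal) → 5×16 + 11 = 91 (decimal)
Compute lcm(45, 91) = 4095
4095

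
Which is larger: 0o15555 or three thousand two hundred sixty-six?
Convert 0o15555 (octal) → 1×4096 + 5×512 + 5×64 + 5×8 + 5 = 7021 (decimal)
Convert three thousand two hundred sixty-six (English words) → 3×1000 + 2×100 + 66 = 3266 (decimal)
Compare 7021 vs 3266: larger = 7021
7021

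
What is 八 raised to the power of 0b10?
Convert 八 (Chinese numeral) → 8 (decimal)
Convert 0b10 (binary) → 2 (decimal)
Compute 8 ^ 2 = 64
64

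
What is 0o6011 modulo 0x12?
Convert 0o6011 (octal) → 6×512 + 1×8 + 1 = 3081 (decimal)
Convert 0x12 (hexadecimal) → 1×16 + 2 = 18 (decimal)
Compute 3081 mod 18 = 3
3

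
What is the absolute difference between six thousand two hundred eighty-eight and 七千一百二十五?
Convert six thousand two hundred eighty-eight (English words) → 6×1000 + 2×100 + 88 = 6288 (decimal)
Convert 七千一百二十五 (Chinese numeral) → 7×1000 + 1×100 + 2×10 + 5 = 7125 (decimal)
Compute |6288 - 7125| = 837
837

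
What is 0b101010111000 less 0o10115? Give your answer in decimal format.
Convert 0b101010111000 (binary) → 2048 + 512 + 128 + 32 + 16 + 8 = 2744 (decimal)
Convert 0o10115 (octal) → 1×4096 + 1×64 + 1×8 + 5 = 4173 (decimal)
Compute 2744 - 4173 = -1429
-1429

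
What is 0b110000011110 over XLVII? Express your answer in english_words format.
Convert 0b110000011110 (binary) → 2048 + 1024 + 16 + 8 + 4 + 2 = 3102 (decimal)
Convert XLVII (Roman numeral) → 40 + 5 + 1 + 1 = 47 (decimal)
Compute 3102 ÷ 47 = 66
Convert 66 (decimal) → sixty-six (English words)
sixty-six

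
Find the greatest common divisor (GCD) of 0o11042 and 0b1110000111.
Convert 0o11042 (octal) → 1×4096 + 1×512 + 4×8 + 2 = 4642 (decimal)
Convert 0b1110000111 (binary) → 512 + 256 + 128 + 4 + 2 + 1 = 903 (decimal)
Compute gcd(4642, 903) = 1
1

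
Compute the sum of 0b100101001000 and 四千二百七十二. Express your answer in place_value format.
Convert 0b100101001000 (binary) → 2048 + 256 + 64 + 8 = 2376 (decimal)
Convert 四千二百七十二 (Chinese numeral) → 4×1000 + 2×100 + 7×10 + 2 = 4272 (decimal)
Compute 2376 + 4272 = 6648
Convert 6648 (decimal) → 6648 = 6×1000 + 6×100 + 4×10 + 8 → 6 thousands, 6 hundreds, 4 tens, 8 ones (place-value notation)
6 thousands, 6 hundreds, 4 tens, 8 ones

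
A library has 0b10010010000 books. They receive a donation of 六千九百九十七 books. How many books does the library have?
Convert 0b10010010000 (binary) → 1024 + 128 + 16 = 1168 (decimal)
Convert 六千九百九十七 (Chinese numeral) → 6×1000 + 9×100 + 9×10 + 7 = 6997 (decimal)
Compute 1168 + 6997 = 8165
8165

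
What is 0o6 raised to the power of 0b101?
Convert 0o6 (octal) → 6 (decimal)
Convert 0b101 (binary) → 4 + 1 = 5 (decimal)
Compute 6 ^ 5 = 7776
7776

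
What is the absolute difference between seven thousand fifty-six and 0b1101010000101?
Convert seven thousand fifty-six (English words) → 7×1000 + 56 = 7056 (decimal)
Convert 0b1101010000101 (binary) → 4096 + 2048 + 512 + 128 + 4 + 1 = 6789 (decimal)
Compute |7056 - 6789| = 267
267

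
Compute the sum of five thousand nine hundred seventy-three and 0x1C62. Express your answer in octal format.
Convert five thousand nine hundred seventy-three (English words) → 5×1000 + 9×100 + 73 = 5973 (decimal)
Convert 0x1C62 (hexadecimal) → 1×4096 + 12×256 + 6×16 + 2 = 7266 (decimal)
Compute 5973 + 7266 = 13239
Convert 13239 (decimal) → 13239 = 3×4096 + 1×512 + 6×64 + 6×8 + 7 → 0o31667 (octal)
0o31667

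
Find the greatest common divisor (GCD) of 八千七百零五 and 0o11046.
Convert 八千七百零五 (Chinese numeral) → 8×1000 + 7×100 + 5 = 8705 (decimal)
Convert 0o11046 (octal) → 1×4096 + 1×512 + 4×8 + 6 = 4646 (decimal)
Compute gcd(8705, 4646) = 1
1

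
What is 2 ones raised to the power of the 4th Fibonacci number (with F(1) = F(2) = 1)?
Convert 2 ones (place-value notation) → 2 (decimal)
Convert the 4th Fibonacci number (with F(1) = F(2) = 1) (Fibonacci index) → 1, 1, 2, 3 → 3 (decimal)
Compute 2 ^ 3 = 8
8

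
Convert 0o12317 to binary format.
Convert 0o12317 (octal) → 1×4096 + 2×512 + 3×64 + 1×8 + 7 = 5327 (decimal)
Convert 5327 (decimal) → 5327 = 4096 + 1024 + 128 + 64 + 8 + 4 + 2 + 1 → 0b1010011001111 (binary)
0b1010011001111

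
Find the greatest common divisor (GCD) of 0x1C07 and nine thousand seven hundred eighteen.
Convert 0x1C07 (hexadecimal) → 1×4096 + 12×256 + 7 = 7175 (decimal)
Convert nine thousand seven hundred eighteen (English words) → 9×1000 + 7×100 + 18 = 9718 (decimal)
Compute gcd(7175, 9718) = 1
1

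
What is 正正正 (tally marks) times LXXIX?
Convert 正正正 (tally marks) → 5 + 5 + 5 = 15 (decimal)
Convert LXXIX (Roman numeral) → 50 + 10 + 10 + 9 = 79 (decimal)
Compute 15 × 79 = 1185
1185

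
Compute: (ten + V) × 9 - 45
Convert ten (English words) → 10 (decimal)
Convert V (Roman numeral) → 5 (decimal)
Expression in decimal: (10 + 5) × 9 - 45
Parentheses first: 10 + 5 = 15
Multiply: 15 × 9 = 135
Subtract: 135 - 45 = 90
90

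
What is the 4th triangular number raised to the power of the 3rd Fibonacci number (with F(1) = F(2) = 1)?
Convert the 4th triangular number (triangular index) → 4×5/2 = 10 (decimal)
Convert the 3rd Fibonacci number (with F(1) = F(2) = 1) (Fibonacci index) → 1, 1, 2 → 2 (decimal)
Compute 10 ^ 2 = 100
100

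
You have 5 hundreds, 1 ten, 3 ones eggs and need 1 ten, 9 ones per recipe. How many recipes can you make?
Convert 5 hundreds, 1 ten, 3 ones (place-value notation) → 5×100 + 1×10 + 3 = 513 (decimal)
Convert 1 ten, 9 ones (place-value notation) → 1×10 + 9 = 19 (decimal)
Compute 513 ÷ 19 = 27
27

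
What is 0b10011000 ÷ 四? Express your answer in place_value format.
Convert 0b10011000 (binary) → 128 + 16 + 8 = 152 (decimal)
Convert 四 (Chinese numeral) → 4 (decimal)
Compute 152 ÷ 4 = 38
Convert 38 (decimal) → 38 = 3×10 + 8 → 3 tens, 8 ones (place-value notation)
3 tens, 8 ones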